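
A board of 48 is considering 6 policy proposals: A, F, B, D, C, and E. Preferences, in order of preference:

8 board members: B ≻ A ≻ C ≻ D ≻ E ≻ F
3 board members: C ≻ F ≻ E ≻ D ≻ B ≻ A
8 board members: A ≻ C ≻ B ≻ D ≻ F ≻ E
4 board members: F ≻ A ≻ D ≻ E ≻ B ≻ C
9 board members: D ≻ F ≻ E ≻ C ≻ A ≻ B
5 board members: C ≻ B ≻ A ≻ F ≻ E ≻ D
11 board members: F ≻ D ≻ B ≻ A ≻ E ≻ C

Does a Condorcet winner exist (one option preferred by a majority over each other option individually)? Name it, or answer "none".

none

Checking pairwise contests:
F beats A 27–21.
D beats F 25–23.
F beats B 27–21.
A beats D 25–23.
A beats C 31–17.
A beats E 36–12.
Every option loses at least one head-to-head, so there is no Condorcet winner.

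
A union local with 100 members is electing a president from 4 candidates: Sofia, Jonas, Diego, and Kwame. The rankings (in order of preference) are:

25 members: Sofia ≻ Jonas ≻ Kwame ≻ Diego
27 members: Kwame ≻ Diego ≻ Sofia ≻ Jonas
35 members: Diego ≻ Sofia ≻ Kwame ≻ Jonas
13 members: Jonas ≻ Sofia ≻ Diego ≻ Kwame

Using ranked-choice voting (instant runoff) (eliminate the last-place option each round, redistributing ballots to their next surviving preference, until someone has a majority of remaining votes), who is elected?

Diego

Round 1: Sofia 25, Jonas 13, Diego 35, Kwame 27. Eliminate Jonas.
Round 2: Sofia 38, Diego 35, Kwame 27. Eliminate Kwame.
Round 3: Sofia 38, Diego 62. Diego has a majority.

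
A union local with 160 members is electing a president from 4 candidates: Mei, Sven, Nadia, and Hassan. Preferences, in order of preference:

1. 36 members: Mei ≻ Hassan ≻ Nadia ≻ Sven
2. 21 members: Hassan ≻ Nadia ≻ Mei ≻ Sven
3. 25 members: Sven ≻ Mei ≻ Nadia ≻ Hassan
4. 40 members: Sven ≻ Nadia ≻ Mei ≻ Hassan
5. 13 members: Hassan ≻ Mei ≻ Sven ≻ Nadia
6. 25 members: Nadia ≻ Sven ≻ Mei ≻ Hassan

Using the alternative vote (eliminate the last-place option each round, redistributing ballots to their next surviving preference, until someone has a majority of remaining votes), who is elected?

Round 1: Mei 36, Sven 65, Nadia 25, Hassan 34. Eliminate Nadia.
Round 2: Mei 36, Sven 90, Hassan 34. Sven has a majority.

Sven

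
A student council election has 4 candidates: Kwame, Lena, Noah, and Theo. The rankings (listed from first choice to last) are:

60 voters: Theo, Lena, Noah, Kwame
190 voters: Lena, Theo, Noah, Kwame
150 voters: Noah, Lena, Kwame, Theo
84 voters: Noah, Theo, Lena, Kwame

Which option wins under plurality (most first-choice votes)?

Noah

First-place votes: Kwame 0, Lena 190, Noah 234, Theo 60.
Noah has the most first-place votes.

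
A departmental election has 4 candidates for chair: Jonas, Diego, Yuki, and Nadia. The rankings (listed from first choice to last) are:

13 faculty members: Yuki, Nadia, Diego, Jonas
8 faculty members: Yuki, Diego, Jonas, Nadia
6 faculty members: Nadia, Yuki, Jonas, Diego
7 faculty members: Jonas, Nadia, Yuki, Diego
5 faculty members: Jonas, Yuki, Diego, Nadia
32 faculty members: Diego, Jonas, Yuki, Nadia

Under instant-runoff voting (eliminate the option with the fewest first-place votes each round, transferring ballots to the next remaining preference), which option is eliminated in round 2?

Jonas

Round 1: Jonas 12, Diego 32, Yuki 21, Nadia 6. Eliminate Nadia.
Round 2: Jonas 12, Diego 32, Yuki 27. Eliminate Jonas.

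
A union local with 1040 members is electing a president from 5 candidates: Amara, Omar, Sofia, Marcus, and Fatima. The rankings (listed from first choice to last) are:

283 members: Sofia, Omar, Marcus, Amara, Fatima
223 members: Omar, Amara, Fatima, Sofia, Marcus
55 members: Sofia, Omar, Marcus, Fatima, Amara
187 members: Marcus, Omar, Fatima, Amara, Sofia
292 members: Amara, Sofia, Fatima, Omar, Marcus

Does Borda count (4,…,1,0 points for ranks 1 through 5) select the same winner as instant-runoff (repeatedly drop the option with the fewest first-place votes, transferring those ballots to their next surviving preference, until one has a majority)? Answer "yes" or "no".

no

Borda — scores: Amara 2307, Omar 2759, Sofia 2451, Marcus 1424, Fatima 1459. Winner: Omar.
Instant-runoff — R1 Amara 292, Omar 223, Sofia 338, Marcus 187, Fatima 0 (Fatima out); R2 Amara 292, Omar 223, Sofia 338, Marcus 187 (Marcus out); R3 Amara 292, Omar 410, Sofia 338 (Amara out); R4 Omar 410, Sofia 630 (Sofia winner). Winner: Sofia.
The two methods disagree.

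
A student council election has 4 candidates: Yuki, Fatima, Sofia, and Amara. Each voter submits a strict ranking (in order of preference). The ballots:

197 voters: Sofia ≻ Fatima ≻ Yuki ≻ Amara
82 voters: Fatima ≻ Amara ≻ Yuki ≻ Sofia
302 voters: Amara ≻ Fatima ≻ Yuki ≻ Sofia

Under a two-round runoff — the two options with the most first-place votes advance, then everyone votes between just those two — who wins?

Amara

Round 1 first-place votes: Yuki 0, Fatima 82, Sofia 197, Amara 302.
Amara and Sofia advance.
Runoff: Amara is preferred to Sofia by 384 voters; Sofia by 197.
Amara wins the runoff.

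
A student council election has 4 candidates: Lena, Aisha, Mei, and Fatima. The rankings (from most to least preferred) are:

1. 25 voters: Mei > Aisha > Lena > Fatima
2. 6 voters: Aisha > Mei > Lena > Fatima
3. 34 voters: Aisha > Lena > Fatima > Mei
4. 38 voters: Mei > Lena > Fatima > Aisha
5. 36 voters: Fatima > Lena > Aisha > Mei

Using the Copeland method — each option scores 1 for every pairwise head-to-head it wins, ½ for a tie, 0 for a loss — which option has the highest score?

Lena: beats Aisha, Mei, and Fatima → score 3.
Aisha: beats Mei; loses to Lena and Fatima → score 1.
Mei: loses to Lena, Aisha, and Fatima → score 0.
Fatima: beats Aisha and Mei; loses to Lena → score 2.
Lena has the best pairwise record.

Lena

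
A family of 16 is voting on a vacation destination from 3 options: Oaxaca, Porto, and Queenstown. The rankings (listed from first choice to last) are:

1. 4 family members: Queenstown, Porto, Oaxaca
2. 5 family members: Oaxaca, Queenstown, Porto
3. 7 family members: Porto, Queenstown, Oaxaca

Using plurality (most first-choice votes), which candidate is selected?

Porto

First-place votes: Oaxaca 5, Porto 7, Queenstown 4.
Porto has the most first-place votes.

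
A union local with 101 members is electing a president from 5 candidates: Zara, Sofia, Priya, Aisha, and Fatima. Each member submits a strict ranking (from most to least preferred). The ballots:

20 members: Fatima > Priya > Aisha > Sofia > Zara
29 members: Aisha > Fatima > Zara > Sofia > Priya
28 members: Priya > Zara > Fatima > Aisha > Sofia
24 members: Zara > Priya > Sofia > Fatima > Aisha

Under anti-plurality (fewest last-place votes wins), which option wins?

Last-place votes: Zara 20, Sofia 28, Priya 29, Aisha 24, Fatima 0.
Fatima is ranked last by the fewest voters, so Fatima wins.

Fatima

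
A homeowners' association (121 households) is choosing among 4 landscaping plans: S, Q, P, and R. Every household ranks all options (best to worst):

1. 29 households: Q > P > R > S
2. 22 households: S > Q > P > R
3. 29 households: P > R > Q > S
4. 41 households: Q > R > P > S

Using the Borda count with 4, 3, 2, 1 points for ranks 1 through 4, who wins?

Q

S: 29·1 + 22·4 + 29·1 + 41·1 = 187
Q: 29·4 + 22·3 + 29·2 + 41·4 = 404
P: 29·3 + 22·2 + 29·4 + 41·2 = 329
R: 29·2 + 22·1 + 29·3 + 41·3 = 290
Q has the highest Borda score (404).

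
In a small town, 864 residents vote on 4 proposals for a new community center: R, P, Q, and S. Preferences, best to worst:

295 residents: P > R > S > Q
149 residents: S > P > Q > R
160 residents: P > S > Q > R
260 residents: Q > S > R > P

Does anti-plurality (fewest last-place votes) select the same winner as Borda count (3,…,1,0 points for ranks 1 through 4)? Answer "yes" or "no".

Anti-plurality — last-place votes: R 309, P 260, Q 295, S 0. Winner: S.
Borda — scores: R 850, P 1663, Q 1089, S 1582. Winner: P.
The two methods disagree.

no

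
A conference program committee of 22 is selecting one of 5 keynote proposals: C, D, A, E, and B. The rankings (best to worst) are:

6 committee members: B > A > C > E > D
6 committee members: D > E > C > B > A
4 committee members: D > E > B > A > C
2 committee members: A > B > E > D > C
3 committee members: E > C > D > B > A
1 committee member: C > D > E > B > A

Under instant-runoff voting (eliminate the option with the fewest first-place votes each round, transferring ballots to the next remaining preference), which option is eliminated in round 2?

A

Round 1: C 1, D 10, A 2, E 3, B 6. Eliminate C.
Round 2: D 11, A 2, E 3, B 6. Eliminate A.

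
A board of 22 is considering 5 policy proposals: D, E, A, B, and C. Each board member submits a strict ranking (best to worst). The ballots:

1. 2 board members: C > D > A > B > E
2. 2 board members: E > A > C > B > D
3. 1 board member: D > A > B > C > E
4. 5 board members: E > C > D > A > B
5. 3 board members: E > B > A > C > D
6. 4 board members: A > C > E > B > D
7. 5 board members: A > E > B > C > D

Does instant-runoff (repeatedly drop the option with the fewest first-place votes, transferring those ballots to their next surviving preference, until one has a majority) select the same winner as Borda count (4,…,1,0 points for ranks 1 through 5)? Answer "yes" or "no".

no

Instant-runoff — R1 D 1, E 10, A 9, B 0, C 2 (B out); R2 D 1, E 10, A 9, C 2 (D out); R3 E 10, A 10, C 2 (C out); R4 E 10, A 12 (A winner). Winner: A.
Borda — scores: D 20, E 63, A 60, B 29, C 48. Winner: E.
The two methods disagree.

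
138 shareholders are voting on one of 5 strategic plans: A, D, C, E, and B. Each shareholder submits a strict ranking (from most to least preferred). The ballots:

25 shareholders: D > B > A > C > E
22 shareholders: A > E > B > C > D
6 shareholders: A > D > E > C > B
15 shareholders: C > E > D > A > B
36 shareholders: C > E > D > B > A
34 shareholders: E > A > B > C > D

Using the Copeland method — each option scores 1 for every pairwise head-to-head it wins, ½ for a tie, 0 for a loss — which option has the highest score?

A: beats C and B; loses to D and E → score 2.
D: beats A and B; loses to C and E → score 2.
C: beats D and E; loses to A and B → score 2.
E: beats A, D, and B; loses to C → score 3.
B: beats C; loses to A, D, and E → score 1.
E has the best pairwise record.

E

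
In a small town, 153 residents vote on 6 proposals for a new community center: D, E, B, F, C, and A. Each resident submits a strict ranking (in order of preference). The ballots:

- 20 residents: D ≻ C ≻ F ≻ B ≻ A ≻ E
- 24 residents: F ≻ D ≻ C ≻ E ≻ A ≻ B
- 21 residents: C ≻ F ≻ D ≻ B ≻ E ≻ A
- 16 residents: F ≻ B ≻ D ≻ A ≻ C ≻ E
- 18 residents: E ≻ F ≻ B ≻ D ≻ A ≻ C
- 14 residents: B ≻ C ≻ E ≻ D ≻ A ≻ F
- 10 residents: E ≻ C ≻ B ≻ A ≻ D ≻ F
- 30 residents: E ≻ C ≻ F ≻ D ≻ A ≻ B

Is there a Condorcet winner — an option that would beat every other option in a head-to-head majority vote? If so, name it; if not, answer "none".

none

Checking pairwise contests:
F beats D 109–44.
D beats E 81–72.
D beats B 95–58.
C beats F 95–58.
D beats C 78–75.
D beats A 143–10.
Every option loses at least one head-to-head, so there is no Condorcet winner.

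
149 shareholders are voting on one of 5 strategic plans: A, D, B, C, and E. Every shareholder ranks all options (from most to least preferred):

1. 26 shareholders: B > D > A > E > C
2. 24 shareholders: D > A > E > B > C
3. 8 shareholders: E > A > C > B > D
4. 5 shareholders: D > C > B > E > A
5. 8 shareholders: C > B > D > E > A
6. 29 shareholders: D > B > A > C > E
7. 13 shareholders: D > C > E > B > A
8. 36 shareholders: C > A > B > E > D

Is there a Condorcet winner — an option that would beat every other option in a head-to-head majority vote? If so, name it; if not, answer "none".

B vs A: 81–68 for B.
B vs D: 78–71 for B.
B vs C: 79–70 for B.
B vs E: 104–45 for B.
B beats every other option head-to-head.

B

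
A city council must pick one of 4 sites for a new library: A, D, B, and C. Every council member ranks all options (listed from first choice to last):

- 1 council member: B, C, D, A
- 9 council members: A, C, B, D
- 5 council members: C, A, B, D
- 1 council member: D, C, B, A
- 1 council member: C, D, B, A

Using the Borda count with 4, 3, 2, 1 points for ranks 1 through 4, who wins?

A: 1·1 + 9·4 + 5·3 + 1·1 + 1·1 = 54
D: 1·2 + 9·1 + 5·1 + 1·4 + 1·3 = 23
B: 1·4 + 9·2 + 5·2 + 1·2 + 1·2 = 36
C: 1·3 + 9·3 + 5·4 + 1·3 + 1·4 = 57
C has the highest Borda score (57).

C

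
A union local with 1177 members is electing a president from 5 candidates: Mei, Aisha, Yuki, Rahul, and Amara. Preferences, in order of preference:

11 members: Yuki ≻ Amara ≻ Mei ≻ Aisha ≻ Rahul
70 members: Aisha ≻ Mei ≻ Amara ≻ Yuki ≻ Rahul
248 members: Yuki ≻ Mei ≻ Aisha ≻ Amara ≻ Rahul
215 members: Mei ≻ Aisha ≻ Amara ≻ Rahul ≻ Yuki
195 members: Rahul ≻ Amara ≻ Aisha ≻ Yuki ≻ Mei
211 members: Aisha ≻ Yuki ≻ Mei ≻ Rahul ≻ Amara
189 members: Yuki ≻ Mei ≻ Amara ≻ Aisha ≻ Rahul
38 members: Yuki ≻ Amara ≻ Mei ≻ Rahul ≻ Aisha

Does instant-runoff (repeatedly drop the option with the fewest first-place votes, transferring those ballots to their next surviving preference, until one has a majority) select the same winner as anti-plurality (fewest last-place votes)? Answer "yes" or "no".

Instant-runoff — R1 Mei 215, Aisha 281, Yuki 486, Rahul 195, Amara 0 (Amara out); R2 Mei 215, Aisha 281, Yuki 486, Rahul 195 (Rahul out); R3 Mei 215, Aisha 476, Yuki 486 (Mei out); R4 Aisha 691, Yuki 486 (Aisha winner). Winner: Aisha.
Anti-plurality — last-place votes: Mei 195, Aisha 38, Yuki 215, Rahul 518, Amara 211. Winner: Aisha.
The two methods agree.

yes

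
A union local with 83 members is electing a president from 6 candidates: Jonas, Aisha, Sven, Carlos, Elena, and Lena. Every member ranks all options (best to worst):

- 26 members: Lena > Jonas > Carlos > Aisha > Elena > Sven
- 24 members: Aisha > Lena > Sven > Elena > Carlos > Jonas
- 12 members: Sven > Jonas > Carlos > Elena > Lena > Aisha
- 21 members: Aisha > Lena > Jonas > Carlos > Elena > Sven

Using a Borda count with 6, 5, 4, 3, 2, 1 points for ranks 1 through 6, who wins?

Lena

Jonas: 26·5 + 24·1 + 12·5 + 21·4 = 298
Aisha: 26·3 + 24·6 + 12·1 + 21·6 = 360
Sven: 26·1 + 24·4 + 12·6 + 21·1 = 215
Carlos: 26·4 + 24·2 + 12·4 + 21·3 = 263
Elena: 26·2 + 24·3 + 12·3 + 21·2 = 202
Lena: 26·6 + 24·5 + 12·2 + 21·5 = 405
Lena has the highest Borda score (405).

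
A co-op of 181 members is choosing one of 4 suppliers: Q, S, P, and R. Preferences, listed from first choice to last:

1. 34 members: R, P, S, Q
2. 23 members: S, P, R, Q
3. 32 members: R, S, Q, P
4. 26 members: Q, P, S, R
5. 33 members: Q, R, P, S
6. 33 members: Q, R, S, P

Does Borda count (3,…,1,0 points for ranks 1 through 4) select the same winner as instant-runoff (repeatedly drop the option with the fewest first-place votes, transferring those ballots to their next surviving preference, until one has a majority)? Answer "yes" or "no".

Borda — scores: Q 308, S 226, P 199, R 353. Winner: R.
Instant-runoff — R1 Q 92, S 23, P 0, R 66 (Q winner). Winner: Q.
The two methods disagree.

no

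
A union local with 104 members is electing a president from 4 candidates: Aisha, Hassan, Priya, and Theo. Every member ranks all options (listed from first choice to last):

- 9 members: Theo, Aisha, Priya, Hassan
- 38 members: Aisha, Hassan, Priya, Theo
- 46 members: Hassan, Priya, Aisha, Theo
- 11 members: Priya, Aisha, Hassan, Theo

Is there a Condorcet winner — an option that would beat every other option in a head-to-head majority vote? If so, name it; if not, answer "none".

Checking pairwise contests:
Priya beats Aisha 57–47.
Aisha beats Hassan 58–46.
Hassan beats Priya 84–20.
Aisha beats Theo 95–9.
Every option loses at least one head-to-head, so there is no Condorcet winner.

none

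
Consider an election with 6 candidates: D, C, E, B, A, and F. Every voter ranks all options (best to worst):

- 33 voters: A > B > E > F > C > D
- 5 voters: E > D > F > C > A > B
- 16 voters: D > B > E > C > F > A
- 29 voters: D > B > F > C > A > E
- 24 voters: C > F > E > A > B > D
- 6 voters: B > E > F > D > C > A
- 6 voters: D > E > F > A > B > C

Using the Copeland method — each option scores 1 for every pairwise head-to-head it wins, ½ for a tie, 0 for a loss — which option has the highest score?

B

D: beats C and A; loses to E, B, and F → score 2.
C: beats A; loses to D, E, B, and F → score 1.
E: beats D, C, and F; loses to B and A → score 3.
B: beats D, C, E, and F; loses to A → score 4.
A: beats E and B; loses to D, C, and F → score 2.
F: beats D, C, and A; loses to E and B → score 3.
B has the best pairwise record.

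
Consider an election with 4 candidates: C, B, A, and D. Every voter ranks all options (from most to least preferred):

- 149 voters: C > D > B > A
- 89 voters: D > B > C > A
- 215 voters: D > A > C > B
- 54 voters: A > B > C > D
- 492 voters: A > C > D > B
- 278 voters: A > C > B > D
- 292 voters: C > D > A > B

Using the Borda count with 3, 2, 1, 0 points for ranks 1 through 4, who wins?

C: 149·3 + 89·1 + 215·1 + 54·1 + 492·2 + 278·2 + 292·3 = 3221
B: 149·1 + 89·2 + 215·0 + 54·2 + 492·0 + 278·1 + 292·0 = 713
A: 149·0 + 89·0 + 215·2 + 54·3 + 492·3 + 278·3 + 292·1 = 3194
D: 149·2 + 89·3 + 215·3 + 54·0 + 492·1 + 278·0 + 292·2 = 2286
C has the highest Borda score (3221).

C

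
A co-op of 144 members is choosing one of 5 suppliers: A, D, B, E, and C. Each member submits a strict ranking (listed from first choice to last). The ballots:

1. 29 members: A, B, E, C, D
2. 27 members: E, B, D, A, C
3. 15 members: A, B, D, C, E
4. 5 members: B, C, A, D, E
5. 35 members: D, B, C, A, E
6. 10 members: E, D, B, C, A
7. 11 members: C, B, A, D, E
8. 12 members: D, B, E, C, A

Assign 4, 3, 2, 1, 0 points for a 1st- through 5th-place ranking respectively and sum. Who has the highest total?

B

A: 29·4 + 27·1 + 15·4 + 5·2 + 35·1 + 10·0 + 11·2 + 12·0 = 270
D: 29·0 + 27·2 + 15·2 + 5·1 + 35·4 + 10·3 + 11·1 + 12·4 = 318
B: 29·3 + 27·3 + 15·3 + 5·4 + 35·3 + 10·2 + 11·3 + 12·3 = 427
E: 29·2 + 27·4 + 15·0 + 5·0 + 35·0 + 10·4 + 11·0 + 12·2 = 230
C: 29·1 + 27·0 + 15·1 + 5·3 + 35·2 + 10·1 + 11·4 + 12·1 = 195
B has the highest Borda score (427).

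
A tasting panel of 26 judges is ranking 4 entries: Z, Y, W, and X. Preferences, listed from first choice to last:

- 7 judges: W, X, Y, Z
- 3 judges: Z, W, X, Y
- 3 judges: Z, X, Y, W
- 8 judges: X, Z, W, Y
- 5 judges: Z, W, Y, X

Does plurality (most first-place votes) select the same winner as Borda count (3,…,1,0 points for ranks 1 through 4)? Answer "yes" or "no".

Plurality — first-place votes: Z 11, Y 0, W 7, X 8. Winner: Z.
Borda — scores: Z 49, Y 15, W 45, X 47. Winner: Z.
The two methods agree.

yes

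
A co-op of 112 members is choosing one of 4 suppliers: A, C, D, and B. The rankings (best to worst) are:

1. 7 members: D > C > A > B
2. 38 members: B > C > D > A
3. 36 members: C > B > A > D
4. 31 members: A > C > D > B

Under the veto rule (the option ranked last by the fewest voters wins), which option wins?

C

Last-place votes: A 38, C 0, D 36, B 38.
C is ranked last by the fewest voters, so C wins.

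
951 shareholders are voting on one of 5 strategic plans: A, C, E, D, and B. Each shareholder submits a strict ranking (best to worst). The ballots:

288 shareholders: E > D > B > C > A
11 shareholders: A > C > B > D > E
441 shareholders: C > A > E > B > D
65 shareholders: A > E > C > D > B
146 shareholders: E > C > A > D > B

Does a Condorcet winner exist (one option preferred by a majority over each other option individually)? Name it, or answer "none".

Checking pairwise contests:
C beats A 875–76.
E beats C 499–452.
A beats E 517–434.
A beats D 663–288.
A beats B 663–288.
Every option loses at least one head-to-head, so there is no Condorcet winner.

none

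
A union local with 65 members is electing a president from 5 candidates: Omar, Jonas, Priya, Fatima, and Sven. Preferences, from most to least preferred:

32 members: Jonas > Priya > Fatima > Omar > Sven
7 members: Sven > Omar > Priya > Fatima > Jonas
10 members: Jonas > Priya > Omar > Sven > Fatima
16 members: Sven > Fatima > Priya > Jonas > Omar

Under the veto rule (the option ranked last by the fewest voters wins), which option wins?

Last-place votes: Omar 16, Jonas 7, Priya 0, Fatima 10, Sven 32.
Priya is ranked last by the fewest voters, so Priya wins.

Priya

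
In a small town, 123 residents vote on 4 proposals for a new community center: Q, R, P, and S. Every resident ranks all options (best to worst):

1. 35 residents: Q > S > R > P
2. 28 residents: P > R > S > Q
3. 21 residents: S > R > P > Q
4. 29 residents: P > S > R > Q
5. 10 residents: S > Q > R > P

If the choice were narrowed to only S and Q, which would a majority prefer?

Voters preferring S to Q: 88; preferring Q to S: 35.
S wins the head-to-head.

S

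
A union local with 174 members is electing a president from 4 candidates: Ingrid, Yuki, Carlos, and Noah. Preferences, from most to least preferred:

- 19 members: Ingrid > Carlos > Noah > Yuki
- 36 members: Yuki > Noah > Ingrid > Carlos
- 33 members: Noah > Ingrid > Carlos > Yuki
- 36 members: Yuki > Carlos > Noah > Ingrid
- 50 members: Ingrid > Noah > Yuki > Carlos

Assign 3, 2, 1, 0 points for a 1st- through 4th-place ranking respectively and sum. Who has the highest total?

Ingrid: 19·3 + 36·1 + 33·2 + 36·0 + 50·3 = 309
Yuki: 19·0 + 36·3 + 33·0 + 36·3 + 50·1 = 266
Carlos: 19·2 + 36·0 + 33·1 + 36·2 + 50·0 = 143
Noah: 19·1 + 36·2 + 33·3 + 36·1 + 50·2 = 326
Noah has the highest Borda score (326).

Noah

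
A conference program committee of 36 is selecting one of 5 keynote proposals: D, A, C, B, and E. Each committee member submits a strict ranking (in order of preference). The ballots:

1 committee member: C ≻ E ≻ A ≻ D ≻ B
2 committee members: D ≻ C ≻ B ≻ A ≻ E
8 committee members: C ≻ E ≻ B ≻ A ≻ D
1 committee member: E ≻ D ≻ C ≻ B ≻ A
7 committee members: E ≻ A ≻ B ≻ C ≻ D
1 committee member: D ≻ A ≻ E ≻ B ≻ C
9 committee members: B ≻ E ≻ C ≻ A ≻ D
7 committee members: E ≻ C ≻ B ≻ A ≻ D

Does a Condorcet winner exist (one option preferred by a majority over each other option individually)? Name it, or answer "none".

E

E vs D: 33–3 for E.
E vs A: 33–3 for E.
E vs C: 25–11 for E.
E vs B: 25–11 for E.
E beats every other option head-to-head.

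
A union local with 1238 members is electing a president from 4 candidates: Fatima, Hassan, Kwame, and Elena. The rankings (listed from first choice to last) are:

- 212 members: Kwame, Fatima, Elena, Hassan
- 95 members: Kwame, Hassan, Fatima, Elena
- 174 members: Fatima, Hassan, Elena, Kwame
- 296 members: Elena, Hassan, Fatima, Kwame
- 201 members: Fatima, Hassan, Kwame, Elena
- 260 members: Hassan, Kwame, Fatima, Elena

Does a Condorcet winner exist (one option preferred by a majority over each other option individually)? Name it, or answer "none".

Hassan vs Fatima: 651–587 for Hassan.
Hassan vs Kwame: 931–307 for Hassan.
Hassan vs Elena: 730–508 for Hassan.
Hassan beats every other option head-to-head.

Hassan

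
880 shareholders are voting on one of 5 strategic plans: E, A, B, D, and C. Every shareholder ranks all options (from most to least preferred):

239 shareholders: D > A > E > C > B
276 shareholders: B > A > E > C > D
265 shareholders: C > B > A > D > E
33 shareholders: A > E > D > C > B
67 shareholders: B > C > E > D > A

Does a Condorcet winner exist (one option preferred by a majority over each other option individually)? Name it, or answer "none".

Checking pairwise contests:
A beats E 813–67.
B beats A 608–272.
C beats B 537–343.
A beats D 574–306.
E beats C 548–332.
Every option loses at least one head-to-head, so there is no Condorcet winner.

none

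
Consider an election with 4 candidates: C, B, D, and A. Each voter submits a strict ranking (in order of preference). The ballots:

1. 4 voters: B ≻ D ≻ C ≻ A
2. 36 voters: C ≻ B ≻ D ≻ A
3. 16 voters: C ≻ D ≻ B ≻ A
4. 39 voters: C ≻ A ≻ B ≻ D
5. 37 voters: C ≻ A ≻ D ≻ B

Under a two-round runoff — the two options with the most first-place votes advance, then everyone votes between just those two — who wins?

Round 1 first-place votes: C 128, B 4, D 0, A 0.
C and B advance.
Runoff: C is preferred to B by 128 voters; B by 4.
C wins the runoff.

C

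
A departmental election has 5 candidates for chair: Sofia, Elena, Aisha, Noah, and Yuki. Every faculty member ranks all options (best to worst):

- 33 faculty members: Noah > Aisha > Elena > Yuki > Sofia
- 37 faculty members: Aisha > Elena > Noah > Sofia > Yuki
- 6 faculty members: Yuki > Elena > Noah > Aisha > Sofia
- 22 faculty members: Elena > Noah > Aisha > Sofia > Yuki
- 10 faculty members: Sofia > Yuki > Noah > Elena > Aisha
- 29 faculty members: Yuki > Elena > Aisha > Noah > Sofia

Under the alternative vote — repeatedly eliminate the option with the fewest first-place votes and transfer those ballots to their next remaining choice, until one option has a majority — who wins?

Round 1: Sofia 10, Elena 22, Aisha 37, Noah 33, Yuki 35. Eliminate Sofia.
Round 2: Elena 22, Aisha 37, Noah 33, Yuki 45. Eliminate Elena.
Round 3: Aisha 37, Noah 55, Yuki 45. Eliminate Aisha.
Round 4: Noah 92, Yuki 45. Noah has a majority.

Noah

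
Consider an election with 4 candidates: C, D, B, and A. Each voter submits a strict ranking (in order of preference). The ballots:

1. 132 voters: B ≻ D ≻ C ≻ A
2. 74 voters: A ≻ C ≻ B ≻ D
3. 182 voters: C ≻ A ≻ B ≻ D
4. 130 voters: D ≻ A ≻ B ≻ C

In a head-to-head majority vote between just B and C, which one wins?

B

Voters preferring B to C: 262; preferring C to B: 256.
B wins the head-to-head.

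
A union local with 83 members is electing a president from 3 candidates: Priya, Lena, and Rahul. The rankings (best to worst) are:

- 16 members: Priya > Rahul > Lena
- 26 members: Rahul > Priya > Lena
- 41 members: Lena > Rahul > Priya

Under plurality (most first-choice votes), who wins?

Lena

First-place votes: Priya 16, Lena 41, Rahul 26.
Lena has the most first-place votes.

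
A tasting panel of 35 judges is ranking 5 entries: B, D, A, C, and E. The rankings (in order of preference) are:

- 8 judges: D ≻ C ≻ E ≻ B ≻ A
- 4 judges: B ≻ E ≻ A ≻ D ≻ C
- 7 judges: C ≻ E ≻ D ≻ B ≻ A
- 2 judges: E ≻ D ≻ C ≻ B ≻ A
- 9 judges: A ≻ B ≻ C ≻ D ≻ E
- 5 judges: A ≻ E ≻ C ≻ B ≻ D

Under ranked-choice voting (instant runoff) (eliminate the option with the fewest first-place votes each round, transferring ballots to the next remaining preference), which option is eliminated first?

Round 1: B 4, D 8, A 14, C 7, E 2. Eliminate E.

E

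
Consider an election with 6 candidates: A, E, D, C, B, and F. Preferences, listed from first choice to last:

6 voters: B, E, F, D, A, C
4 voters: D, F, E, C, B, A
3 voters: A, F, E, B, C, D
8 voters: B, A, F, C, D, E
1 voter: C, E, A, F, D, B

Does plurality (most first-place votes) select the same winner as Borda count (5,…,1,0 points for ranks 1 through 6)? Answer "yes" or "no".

yes

Plurality — first-place votes: A 3, E 0, D 4, C 1, B 14, F 0. Winner: B.
Borda — scores: A 56, E 49, D 41, C 32, B 80, F 72. Winner: B.
The two methods agree.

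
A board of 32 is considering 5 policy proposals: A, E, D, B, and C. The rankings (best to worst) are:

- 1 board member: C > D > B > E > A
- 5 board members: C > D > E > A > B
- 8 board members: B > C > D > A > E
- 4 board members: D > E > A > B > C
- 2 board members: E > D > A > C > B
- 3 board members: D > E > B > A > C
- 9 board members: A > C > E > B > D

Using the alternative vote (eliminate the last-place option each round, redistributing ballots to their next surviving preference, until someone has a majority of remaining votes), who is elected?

D

Round 1: A 9, E 2, D 7, B 8, C 6. Eliminate E.
Round 2: A 9, D 9, B 8, C 6. Eliminate C.
Round 3: A 9, D 15, B 8. Eliminate B.
Round 4: A 9, D 23. D has a majority.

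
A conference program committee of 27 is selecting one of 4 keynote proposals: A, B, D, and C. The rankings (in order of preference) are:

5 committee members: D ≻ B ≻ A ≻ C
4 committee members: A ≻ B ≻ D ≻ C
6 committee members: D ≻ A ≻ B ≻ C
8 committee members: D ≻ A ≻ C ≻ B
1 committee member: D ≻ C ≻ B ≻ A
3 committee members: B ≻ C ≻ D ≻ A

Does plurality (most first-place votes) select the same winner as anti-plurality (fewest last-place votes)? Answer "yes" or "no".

yes

Plurality — first-place votes: A 4, B 3, D 20, C 0. Winner: D.
Anti-plurality — last-place votes: A 4, B 8, D 0, C 15. Winner: D.
The two methods agree.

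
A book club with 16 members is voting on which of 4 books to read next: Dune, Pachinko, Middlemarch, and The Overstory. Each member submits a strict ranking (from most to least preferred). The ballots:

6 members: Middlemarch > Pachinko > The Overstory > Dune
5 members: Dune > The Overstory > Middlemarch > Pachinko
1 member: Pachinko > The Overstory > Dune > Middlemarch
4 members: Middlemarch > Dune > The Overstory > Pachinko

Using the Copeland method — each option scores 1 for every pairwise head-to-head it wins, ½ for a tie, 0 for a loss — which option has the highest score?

Dune: beats Pachinko and The Overstory; loses to Middlemarch → score 2.
Pachinko: loses to Dune, Middlemarch, and The Overstory → score 0.
Middlemarch: beats Dune, Pachinko, and The Overstory → score 3.
The Overstory: beats Pachinko; loses to Dune and Middlemarch → score 1.
Middlemarch has the best pairwise record.

Middlemarch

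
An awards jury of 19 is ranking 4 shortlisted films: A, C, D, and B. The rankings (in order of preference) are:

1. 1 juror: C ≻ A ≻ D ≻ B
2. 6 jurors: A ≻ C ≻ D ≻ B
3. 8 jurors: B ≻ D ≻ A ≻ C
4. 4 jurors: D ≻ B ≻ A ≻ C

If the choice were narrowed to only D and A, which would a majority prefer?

Voters preferring D to A: 12; preferring A to D: 7.
D wins the head-to-head.

D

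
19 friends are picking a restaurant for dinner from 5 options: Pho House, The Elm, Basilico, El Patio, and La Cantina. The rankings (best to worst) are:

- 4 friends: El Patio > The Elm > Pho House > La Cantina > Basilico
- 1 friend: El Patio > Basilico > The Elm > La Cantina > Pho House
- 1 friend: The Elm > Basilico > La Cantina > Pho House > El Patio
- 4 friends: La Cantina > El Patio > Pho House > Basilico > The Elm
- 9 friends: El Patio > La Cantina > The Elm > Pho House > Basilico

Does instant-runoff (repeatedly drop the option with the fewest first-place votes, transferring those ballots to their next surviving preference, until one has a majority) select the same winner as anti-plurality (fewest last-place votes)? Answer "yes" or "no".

no

Instant-runoff — R1 Pho House 0, The Elm 1, Basilico 0, El Patio 14, La Cantina 4 (El Patio winner). Winner: El Patio.
Anti-plurality — last-place votes: Pho House 1, The Elm 4, Basilico 13, El Patio 1, La Cantina 0. Winner: La Cantina.
The two methods disagree.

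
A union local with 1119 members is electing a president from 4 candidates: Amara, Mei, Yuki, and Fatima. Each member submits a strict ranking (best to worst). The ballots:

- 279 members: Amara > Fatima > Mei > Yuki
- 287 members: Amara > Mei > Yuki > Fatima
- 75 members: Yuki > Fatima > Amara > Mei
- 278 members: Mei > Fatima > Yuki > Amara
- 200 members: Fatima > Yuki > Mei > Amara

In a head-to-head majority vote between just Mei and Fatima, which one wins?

Voters preferring Mei to Fatima: 565; preferring Fatima to Mei: 554.
Mei wins the head-to-head.

Mei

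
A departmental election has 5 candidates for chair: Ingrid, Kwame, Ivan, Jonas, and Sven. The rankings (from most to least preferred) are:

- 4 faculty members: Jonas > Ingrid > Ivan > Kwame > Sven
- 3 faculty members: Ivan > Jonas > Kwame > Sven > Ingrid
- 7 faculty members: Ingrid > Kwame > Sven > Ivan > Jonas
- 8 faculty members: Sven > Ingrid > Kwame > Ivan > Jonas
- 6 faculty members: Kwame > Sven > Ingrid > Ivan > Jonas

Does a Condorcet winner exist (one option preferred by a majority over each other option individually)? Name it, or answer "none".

Checking pairwise contests:
Sven beats Ingrid 17–11.
Ingrid beats Kwame 19–9.
Ingrid beats Ivan 25–3.
Ingrid beats Jonas 21–7.
Kwame beats Sven 20–8.
Every option loses at least one head-to-head, so there is no Condorcet winner.

none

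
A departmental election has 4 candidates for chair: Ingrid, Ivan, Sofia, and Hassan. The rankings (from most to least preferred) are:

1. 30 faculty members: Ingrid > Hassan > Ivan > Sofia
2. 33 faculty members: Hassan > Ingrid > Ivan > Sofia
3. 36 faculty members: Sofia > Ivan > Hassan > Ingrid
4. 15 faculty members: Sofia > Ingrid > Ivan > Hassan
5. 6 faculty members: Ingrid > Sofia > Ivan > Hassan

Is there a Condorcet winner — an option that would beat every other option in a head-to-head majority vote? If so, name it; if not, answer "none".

Hassan

Hassan vs Ingrid: 69–51 for Hassan.
Hassan vs Ivan: 63–57 for Hassan.
Hassan vs Sofia: 63–57 for Hassan.
Hassan beats every other option head-to-head.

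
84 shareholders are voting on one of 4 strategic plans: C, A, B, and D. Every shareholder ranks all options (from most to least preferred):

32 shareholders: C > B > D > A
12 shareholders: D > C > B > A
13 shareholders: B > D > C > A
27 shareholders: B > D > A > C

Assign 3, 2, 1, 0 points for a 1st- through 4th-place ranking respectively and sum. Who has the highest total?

B

C: 32·3 + 12·2 + 13·1 + 27·0 = 133
A: 32·0 + 12·0 + 13·0 + 27·1 = 27
B: 32·2 + 12·1 + 13·3 + 27·3 = 196
D: 32·1 + 12·3 + 13·2 + 27·2 = 148
B has the highest Borda score (196).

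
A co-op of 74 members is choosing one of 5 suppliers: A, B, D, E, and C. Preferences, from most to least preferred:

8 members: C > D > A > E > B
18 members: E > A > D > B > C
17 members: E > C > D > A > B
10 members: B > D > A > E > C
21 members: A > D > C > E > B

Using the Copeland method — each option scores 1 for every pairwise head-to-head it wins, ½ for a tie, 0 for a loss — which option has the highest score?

A

A: beats B, D, E, and C → score 4.
B: loses to A, D, E, and C → score 0.
D: beats B, E, and C; loses to A → score 3.
E: beats B and C; loses to A and D → score 2.
C: beats B; loses to A, D, and E → score 1.
A has the best pairwise record.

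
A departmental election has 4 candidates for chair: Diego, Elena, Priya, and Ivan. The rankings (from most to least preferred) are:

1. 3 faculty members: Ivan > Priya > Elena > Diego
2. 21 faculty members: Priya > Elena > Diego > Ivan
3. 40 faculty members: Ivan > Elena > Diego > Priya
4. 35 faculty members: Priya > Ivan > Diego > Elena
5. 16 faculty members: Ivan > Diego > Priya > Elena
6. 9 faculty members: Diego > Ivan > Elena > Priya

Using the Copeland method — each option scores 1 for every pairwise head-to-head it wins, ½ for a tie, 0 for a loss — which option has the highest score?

Diego: beats Priya; loses to Elena and Ivan → score 1.
Elena: beats Diego; loses to Priya and Ivan → score 1.
Priya: beats Elena; loses to Diego and Ivan → score 1.
Ivan: beats Diego, Elena, and Priya → score 3.
Ivan has the best pairwise record.

Ivan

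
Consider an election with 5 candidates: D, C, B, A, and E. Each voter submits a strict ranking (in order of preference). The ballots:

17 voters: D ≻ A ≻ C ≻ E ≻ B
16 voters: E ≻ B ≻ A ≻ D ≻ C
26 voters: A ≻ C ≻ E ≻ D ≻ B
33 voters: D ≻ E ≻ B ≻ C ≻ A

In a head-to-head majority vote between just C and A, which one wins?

A

Voters preferring C to A: 33; preferring A to C: 59.
A wins the head-to-head.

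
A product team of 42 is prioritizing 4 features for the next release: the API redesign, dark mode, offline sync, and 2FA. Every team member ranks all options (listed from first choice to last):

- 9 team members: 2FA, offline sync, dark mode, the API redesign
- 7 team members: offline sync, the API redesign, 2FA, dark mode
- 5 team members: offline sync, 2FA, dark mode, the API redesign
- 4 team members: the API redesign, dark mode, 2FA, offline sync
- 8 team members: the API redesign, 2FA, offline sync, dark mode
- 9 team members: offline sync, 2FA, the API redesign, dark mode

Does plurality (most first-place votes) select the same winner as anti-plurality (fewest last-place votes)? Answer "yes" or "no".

no

Plurality — first-place votes: the API redesign 12, dark mode 0, offline sync 21, 2FA 9. Winner: offline sync.
Anti-plurality — last-place votes: the API redesign 14, dark mode 24, offline sync 4, 2FA 0. Winner: 2FA.
The two methods disagree.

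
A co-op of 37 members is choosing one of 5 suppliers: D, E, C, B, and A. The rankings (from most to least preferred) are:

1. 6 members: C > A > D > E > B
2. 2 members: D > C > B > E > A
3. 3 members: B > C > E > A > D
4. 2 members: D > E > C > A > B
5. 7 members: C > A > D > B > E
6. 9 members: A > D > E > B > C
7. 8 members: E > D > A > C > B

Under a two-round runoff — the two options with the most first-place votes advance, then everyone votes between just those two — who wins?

C

Round 1 first-place votes: D 4, E 8, C 13, B 3, A 9.
C and A advance.
Runoff: C is preferred to A by 20 voters; A by 17.
C wins the runoff.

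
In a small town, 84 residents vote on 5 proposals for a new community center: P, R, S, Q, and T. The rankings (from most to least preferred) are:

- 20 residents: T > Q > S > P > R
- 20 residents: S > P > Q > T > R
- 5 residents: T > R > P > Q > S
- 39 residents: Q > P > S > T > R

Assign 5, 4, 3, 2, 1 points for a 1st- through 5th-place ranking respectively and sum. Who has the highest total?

P: 20·2 + 20·4 + 5·3 + 39·4 = 291
R: 20·1 + 20·1 + 5·4 + 39·1 = 99
S: 20·3 + 20·5 + 5·1 + 39·3 = 282
Q: 20·4 + 20·3 + 5·2 + 39·5 = 345
T: 20·5 + 20·2 + 5·5 + 39·2 = 243
Q has the highest Borda score (345).

Q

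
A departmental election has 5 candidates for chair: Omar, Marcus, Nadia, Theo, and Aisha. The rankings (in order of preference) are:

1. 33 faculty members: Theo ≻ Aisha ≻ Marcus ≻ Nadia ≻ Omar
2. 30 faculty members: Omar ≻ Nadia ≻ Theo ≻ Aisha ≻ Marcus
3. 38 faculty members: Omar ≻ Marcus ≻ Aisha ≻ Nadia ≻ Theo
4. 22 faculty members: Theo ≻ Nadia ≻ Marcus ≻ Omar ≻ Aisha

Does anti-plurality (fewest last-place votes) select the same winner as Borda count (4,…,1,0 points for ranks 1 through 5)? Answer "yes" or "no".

no

Anti-plurality — last-place votes: Omar 33, Marcus 30, Nadia 0, Theo 38, Aisha 22. Winner: Nadia.
Borda — scores: Omar 294, Marcus 224, Nadia 227, Theo 280, Aisha 205. Winner: Omar.
The two methods disagree.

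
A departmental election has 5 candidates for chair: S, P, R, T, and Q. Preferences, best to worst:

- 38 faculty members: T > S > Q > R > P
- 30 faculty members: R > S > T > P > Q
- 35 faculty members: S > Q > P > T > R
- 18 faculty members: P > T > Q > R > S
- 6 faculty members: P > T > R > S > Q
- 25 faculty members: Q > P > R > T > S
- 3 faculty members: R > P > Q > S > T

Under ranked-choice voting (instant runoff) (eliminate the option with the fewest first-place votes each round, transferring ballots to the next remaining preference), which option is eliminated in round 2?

Round 1: S 35, P 24, R 33, T 38, Q 25. Eliminate P.
Round 2: S 35, R 33, T 62, Q 25. Eliminate Q.

Q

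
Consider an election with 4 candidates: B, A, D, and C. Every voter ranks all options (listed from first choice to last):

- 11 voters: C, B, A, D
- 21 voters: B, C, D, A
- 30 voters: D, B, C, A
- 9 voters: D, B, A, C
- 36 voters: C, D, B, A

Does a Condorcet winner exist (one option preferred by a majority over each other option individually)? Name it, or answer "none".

Checking pairwise contests:
D beats B 75–32.
B beats A 107–0.
C beats D 68–39.
B beats C 60–47.
Every option loses at least one head-to-head, so there is no Condorcet winner.

none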